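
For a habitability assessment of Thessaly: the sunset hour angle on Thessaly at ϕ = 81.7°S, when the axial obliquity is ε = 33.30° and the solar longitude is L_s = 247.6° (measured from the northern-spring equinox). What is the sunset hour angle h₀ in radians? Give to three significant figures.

Solar declination: sin δ = sin ε · sin L_s = sin 33.30° × sin 247.6° = -0.50760, so δ = -30.504°.
Sunrise equation: cos h₀ = −tan ϕ · tan δ = -4.0384 ≤ −1, so the host star never sets (polar day) and h₀ = π.

h₀ = 3.14 rad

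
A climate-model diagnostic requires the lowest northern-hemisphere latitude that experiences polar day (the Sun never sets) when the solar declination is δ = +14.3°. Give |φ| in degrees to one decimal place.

Polar day requires cos H₀ = −tan φ tan δ ≤ −1, i.e. tan φ tan δ ≥ 1.
The boundary is |tan φ| · |tan δ| = 1, so |φ| = 90° − |δ| = 90° − 14.3° = 75.7° in the northern hemisphere.

|φ| = 75.7°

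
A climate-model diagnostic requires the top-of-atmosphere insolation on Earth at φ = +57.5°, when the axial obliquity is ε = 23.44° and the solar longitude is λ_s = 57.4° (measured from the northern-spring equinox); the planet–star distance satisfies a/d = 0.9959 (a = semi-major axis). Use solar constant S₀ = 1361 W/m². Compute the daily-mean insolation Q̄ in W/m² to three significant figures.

Q̄ ≈ 443 W/m²

Solar declination: sin δ = sin ε · sin λ_s = sin 23.44° × sin 57.4° = 0.33512, so δ = +19.580°.
cos H₀ = −tan(+57.5°) tan(+19.580°) = -0.5583, H₀ = 2.1631 rad.
Bracket: H₀ sin φ sin δ + cos φ cos δ sin H₀ = 2.1631×0.84339×0.33512 + 0.53730×0.94218×0.82963 = 0.611372 + 0.419986 = 1.031358.
Inverse-square distance factor (a/d)² = 0.9959² = 0.991817.
Q̄ = (S₀/π) × 0.991817 × [bracket] = (1361/π) × 0.991817 × 1.031358 = 443.1 W/m².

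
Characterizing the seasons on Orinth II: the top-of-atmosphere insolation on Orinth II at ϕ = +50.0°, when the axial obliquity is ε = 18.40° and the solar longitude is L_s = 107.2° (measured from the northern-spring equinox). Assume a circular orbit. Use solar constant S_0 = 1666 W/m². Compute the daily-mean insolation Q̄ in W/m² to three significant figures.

Q̄ ≈ 541 W/m²

Solar declination: sin δ = sin ε · sin L_s = sin 18.40° × sin 107.2° = 0.30153, so δ = +17.550°.
cos h₀ = −tan(+50.0°) tan(+17.550°) = -0.3769, h₀ = 1.9572 rad.
Bracket: h₀ sin ϕ sin δ + cos ϕ cos δ sin h₀ = 1.9572×0.76604×0.30153 + 0.64279×0.95346×0.92626 = 0.452082 + 0.567681 = 1.019763.
Q̄ = (S_0/π) × [bracket] = (1666/π) × 1.019763 = 540.8 W/m².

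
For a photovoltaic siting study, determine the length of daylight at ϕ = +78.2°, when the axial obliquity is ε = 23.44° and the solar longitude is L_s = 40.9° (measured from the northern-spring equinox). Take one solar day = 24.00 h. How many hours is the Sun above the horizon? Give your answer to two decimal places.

Solar declination: sin δ = sin ε · sin L_s = sin 23.44° × sin 40.9° = 0.26045, so δ = +15.097°.
Sunrise equation: cos h₀ = −tan ϕ · tan δ = -1.2913 ≤ −1, so the Sun never sets (polar day) and h₀ = π.
Daylight = 2h₀/(2π) × 24.00 h = (3.1416/π) × 24.00 = 24.00 h.

24.00 h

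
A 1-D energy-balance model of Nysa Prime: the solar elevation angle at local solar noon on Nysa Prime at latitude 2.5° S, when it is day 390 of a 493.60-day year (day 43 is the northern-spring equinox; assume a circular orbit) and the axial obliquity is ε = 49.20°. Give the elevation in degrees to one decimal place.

46.1°

Solar longitude: L_s = 360° × (390 − 43)/493.60 = 253.079°.
sin δ = sin 49.20° × sin 253.079° = -0.72422, so δ = -46.404°.
At local noon the hour angle is zero, so the zenith angle equals |ϕ − δ| = |-2.5° − (-46.404°)| = 43.904°.
Elevation = 90° − 43.904° = 46.1°.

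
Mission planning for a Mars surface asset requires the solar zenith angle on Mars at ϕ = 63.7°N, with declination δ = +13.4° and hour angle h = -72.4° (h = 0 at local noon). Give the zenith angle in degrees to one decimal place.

cos θ_z = sin ϕ sin δ + cos ϕ cos δ cos h = 0.207759 + 0.130324 = 0.338083.
θ_z = arccos(0.338083) = 70.2°.

θ_z = 70.2°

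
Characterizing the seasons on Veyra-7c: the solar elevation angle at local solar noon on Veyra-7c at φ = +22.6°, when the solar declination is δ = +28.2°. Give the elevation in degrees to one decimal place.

84.4°

At local noon the hour angle is zero, so the zenith angle equals |φ − δ| = |+22.6° − (+28.200°)| = 5.600°.
Elevation = 90° − 5.600° = 84.4°.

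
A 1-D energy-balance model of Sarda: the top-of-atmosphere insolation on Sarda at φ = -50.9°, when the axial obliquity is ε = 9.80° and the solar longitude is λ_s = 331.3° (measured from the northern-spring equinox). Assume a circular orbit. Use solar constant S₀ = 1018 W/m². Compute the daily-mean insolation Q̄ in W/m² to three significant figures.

Solar declination: sin δ = sin ε · sin λ_s = sin 9.80° × sin 331.3° = -0.08174, so δ = -4.689°.
cos H₀ = −tan(-50.9°) tan(-4.689°) = -0.1009, H₀ = 1.6719 rad.
Bracket: H₀ sin φ sin δ + cos φ cos δ sin H₀ = 1.6719×-0.77605×-0.08174 + 0.63068×0.99665×0.99489 = 0.106056 + 0.625355 = 0.731411.
Q̄ = (S₀/π) × [bracket] = (1018/π) × 0.731411 = 237.0 W/m².

Q̄ ≈ 237 W/m²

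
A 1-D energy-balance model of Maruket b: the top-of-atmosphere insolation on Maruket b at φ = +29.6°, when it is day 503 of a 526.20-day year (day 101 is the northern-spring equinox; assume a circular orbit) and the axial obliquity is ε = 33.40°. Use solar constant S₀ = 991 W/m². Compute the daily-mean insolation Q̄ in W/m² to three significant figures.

Solar longitude: λ_s = 360° × (503 − 101)/526.20 = 275.029°.
sin δ = sin 33.40° × sin 275.029° = -0.54836, so δ = -33.255°.
cos H₀ = −tan(+29.6°) tan(-33.255°) = 0.3725, H₀ = 1.1891 rad.
Bracket: H₀ sin φ sin δ + cos φ cos δ sin H₀ = 1.1891×0.49394×-0.54836 + 0.86949×0.83624×0.92803 = -0.322076 + 0.674773 = 0.352697.
Q̄ = (S₀/π) × [bracket] = (991/π) × 0.352697 = 111.3 W/m².

Q̄ ≈ 111 W/m²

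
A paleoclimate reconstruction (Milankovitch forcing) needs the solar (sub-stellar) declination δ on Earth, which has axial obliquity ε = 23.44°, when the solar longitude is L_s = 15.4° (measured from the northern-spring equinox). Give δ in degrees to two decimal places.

sin δ = sin ε · sin L_s = sin 23.44° × sin 15.4° = 0.105635.
δ = arcsin(0.105635) = +6.06°.

δ = +6.06°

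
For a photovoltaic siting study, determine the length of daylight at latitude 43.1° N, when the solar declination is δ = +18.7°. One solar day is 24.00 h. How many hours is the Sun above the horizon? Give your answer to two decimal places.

cos H₀ = −tan φ · tan δ = −tan(+43.1°) × tan(+18.700°) = -0.3167, so H₀ = 1.8931 rad = 108.47°.
Daylight = 2H₀/(2π) × 24.00 h = (1.8931/π) × 24.00 = 14.46 h.

14.46 h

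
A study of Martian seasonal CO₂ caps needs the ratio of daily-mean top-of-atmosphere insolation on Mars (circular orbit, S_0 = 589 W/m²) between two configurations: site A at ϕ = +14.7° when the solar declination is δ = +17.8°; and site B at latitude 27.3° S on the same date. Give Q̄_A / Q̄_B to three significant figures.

— Configuration A (ϕ=+14.7°):
cos h₀ = −tan(+14.7°) tan(+17.800°) = -0.0842, h₀ = 1.6551 rad.
Bracket: h₀ sin ϕ sin δ + cos ϕ cos δ sin h₀ = 1.6551×0.25376×0.30570 + 0.96727×0.95213×0.99645 = 0.128393 + 0.917697 = 1.046090.
Q̄ = (S_0/π) × [bracket] = (589/π) × 1.046090 = 196.13 W/m².
— Configuration B (ϕ=-27.3°):
cos h₀ = −tan(-27.3°) tan(+17.800°) = 0.1657, h₀ = 1.4043 rad.
Bracket: h₀ sin ϕ sin δ + cos ϕ cos δ sin h₀ = 1.4043×-0.45865×0.30570 + 0.88862×0.95213×0.98617 = -0.196896 + 0.834380 = 0.637484.
Q̄ = (S_0/π) × [bracket] = (589/π) × 0.637484 = 119.52 W/m².
Ratio Q̄_A / Q̄_B = 196.13 / 119.52 = 1.641.

Q̄_A / Q̄_B ≈ 1.64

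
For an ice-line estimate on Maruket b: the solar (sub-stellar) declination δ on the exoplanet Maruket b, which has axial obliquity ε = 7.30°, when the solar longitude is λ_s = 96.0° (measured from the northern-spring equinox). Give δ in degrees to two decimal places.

sin δ = sin ε · sin λ_s = sin 7.30° × sin 96.0° = 0.126369.
δ = arcsin(0.126369) = +7.26°.

δ = +7.26°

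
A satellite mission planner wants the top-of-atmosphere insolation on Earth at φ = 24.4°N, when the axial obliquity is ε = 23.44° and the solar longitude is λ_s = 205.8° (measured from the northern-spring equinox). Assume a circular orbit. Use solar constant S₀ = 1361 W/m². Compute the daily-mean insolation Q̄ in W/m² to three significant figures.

Q̄ ≈ 341 W/m²

Solar declination: sin δ = sin ε · sin λ_s = sin 23.44° × sin 205.8° = -0.17313, so δ = -9.970°.
cos H₀ = −tan(+24.4°) tan(-9.970°) = 0.0797, H₀ = 1.4910 rad.
Bracket: H₀ sin φ sin δ + cos φ cos δ sin H₀ = 1.4910×0.41310×-0.17313 + 0.91068×0.98490×0.99682 = -0.106636 + 0.894076 = 0.787440.
Q̄ = (S₀/π) × [bracket] = (1361/π) × 0.787440 = 341.1 W/m².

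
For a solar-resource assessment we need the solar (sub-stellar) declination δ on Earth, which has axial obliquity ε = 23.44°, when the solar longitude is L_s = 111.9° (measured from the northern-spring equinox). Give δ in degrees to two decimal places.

sin δ = sin ε · sin L_s = sin 23.44° × sin 111.9° = 0.369083.
δ = arcsin(0.369083) = +21.66°.

δ = +21.66°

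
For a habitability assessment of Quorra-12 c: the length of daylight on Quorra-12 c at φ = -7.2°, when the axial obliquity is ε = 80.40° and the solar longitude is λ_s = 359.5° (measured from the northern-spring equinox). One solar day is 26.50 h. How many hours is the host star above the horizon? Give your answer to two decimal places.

Solar declination: sin δ = sin ε · sin λ_s = sin 80.40° × sin 359.5° = -0.00860, so δ = -0.493°.
cos H₀ = −tan φ · tan δ = −tan(-7.2°) × tan(-0.493°) = -0.0011, so H₀ = 1.5719 rad = 90.06°.
Daylight = 2H₀/(2π) × 26.50 h = (1.5719/π) × 26.50 = 13.26 h.

13.26 h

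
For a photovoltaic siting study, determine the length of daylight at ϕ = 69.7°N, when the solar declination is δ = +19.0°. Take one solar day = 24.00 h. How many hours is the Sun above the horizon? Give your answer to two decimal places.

cos h₀ = −tan ϕ · tan δ = −tan(+69.7°) × tan(+19.000°) = -0.9308, so h₀ = 2.7675 rad = 158.57°.
Daylight = 2h₀/(2π) × 24.00 h = (2.7675/π) × 24.00 = 21.14 h.

21.14 h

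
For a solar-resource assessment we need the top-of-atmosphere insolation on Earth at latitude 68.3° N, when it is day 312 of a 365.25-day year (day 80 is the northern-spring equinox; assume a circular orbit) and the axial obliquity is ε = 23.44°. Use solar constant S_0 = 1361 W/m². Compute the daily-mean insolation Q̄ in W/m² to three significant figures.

Q̄ ≈ 14.4 W/m²

Solar longitude: L_s = 360° × (312 − 80)/365.25 = 228.665°.
sin δ = sin 23.44° × sin 228.665° = -0.29869, so δ = -17.379°.
cos h₀ = −tan(+68.3°) tan(-17.379°) = 0.7865, h₀ = 0.6657 rad.
Bracket: h₀ sin ϕ sin δ + cos ϕ cos δ sin h₀ = 0.6657×0.92913×-0.29869 + 0.36975×0.95435×0.61764 = -0.184746 + 0.217947 = 0.033201.
Q̄ = (S_0/π) × [bracket] = (1361/π) × 0.033201 = 14.38 W/m².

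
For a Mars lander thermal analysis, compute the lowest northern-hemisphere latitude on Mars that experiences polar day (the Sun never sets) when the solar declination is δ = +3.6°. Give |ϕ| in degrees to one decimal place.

|ϕ| = 86.4°

Polar day requires cos h₀ = −tan ϕ tan δ ≤ −1, i.e. tan ϕ tan δ ≥ 1.
The boundary is |tan ϕ| · |tan δ| = 1, so |ϕ| = 90° − |δ| = 90° − 3.6° = 86.4° in the northern hemisphere.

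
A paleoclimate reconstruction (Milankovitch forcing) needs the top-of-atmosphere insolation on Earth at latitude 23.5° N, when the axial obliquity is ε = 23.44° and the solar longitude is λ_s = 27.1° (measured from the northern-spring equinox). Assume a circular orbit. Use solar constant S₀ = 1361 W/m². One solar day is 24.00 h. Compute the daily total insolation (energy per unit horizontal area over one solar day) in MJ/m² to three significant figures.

Solar declination: sin δ = sin ε · sin λ_s = sin 23.44° × sin 27.1° = 0.18121, so δ = +10.440°.
cos H₀ = −tan(+23.5°) tan(+10.440°) = -0.0801, H₀ = 1.6510 rad.
Bracket: H₀ sin φ sin δ + cos φ cos δ sin H₀ = 1.6510×0.39875×0.18121 + 0.91706×0.98344×0.99679 = 0.119297 + 0.898978 = 1.018275.
Q̄ = (S₀/π) × [bracket] = (1361/π) × 1.018275 = 441.14 W/m².
Daily total = Q̄ × 24.00 h × 3600 s/h = 441.14 × 24.00 × 3600 / 10⁶ = 38.11 MJ/m².

38.1 MJ/m²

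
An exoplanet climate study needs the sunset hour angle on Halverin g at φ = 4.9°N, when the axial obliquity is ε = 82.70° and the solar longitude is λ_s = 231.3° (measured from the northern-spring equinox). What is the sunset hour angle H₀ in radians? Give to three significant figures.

Solar declination: sin δ = sin ε · sin λ_s = sin 82.70° × sin 231.3° = -0.77410, so δ = -50.724°.
cos H₀ = −tan φ · tan δ = −tan(+4.9°) × tan(-50.724°) = 0.1048, so H₀ = 1.4658 rad = 83.98°.

H₀ = 1.47 rad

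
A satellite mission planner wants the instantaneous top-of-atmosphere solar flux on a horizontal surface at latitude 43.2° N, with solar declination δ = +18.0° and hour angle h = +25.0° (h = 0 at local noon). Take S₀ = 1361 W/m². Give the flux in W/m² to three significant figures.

1.14e+03 W/m²

cos θ_z = sin φ sin δ + cos φ cos δ cos h = 0.211537 + 0.628334 = 0.839871.
Flux = S₀ · cos θ_z = 1361 × 0.839871 = 1143 W/m².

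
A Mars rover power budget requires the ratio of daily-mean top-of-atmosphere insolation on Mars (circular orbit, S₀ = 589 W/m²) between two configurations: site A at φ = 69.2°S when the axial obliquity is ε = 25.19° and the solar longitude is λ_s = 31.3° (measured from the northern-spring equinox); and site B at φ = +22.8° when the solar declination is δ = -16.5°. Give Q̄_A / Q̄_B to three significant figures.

Q̄_A / Q̄_B ≈ 0.119

— Configuration A (φ=-69.2°):
Solar declination: sin δ = sin ε · sin λ_s = sin 25.19° × sin 31.3° = 0.22112, so δ = +12.775°.
cos H₀ = −tan(-69.2°) tan(+12.775°) = 0.5969, H₀ = 0.9312 rad.
Bracket: H₀ sin φ sin δ + cos φ cos δ sin H₀ = 0.9312×-0.93483×0.22112 + 0.35511×0.97525×0.80234 = -0.192488 + 0.277867 = 0.085379.
Q̄ = (S₀/π) × [bracket] = (589/π) × 0.085379 = 16.007 W/m².
— Configuration B (φ=+22.8°):
cos H₀ = −tan(+22.8°) tan(-16.500°) = 0.1245, H₀ = 1.4460 rad.
Bracket: H₀ sin φ sin δ + cos φ cos δ sin H₀ = 1.4460×0.38752×-0.28402 + 0.92186×0.95882×0.99222 = -0.159152 + 0.877021 = 0.717869.
Q̄ = (S₀/π) × [bracket] = (589/π) × 0.717869 = 134.59 W/m².
Ratio Q̄_A / Q̄_B = 16.007 / 134.59 = 0.1189.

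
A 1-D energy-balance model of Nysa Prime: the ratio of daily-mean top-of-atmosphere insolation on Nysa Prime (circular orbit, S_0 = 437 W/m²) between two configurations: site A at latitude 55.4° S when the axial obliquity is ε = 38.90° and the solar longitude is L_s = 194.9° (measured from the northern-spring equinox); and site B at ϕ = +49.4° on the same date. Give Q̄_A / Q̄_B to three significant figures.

Q̄_A / Q̄_B ≈ 1.70

— Configuration A (ϕ=-55.4°):
Solar declination: sin δ = sin ε · sin L_s = sin 38.90° × sin 194.9° = -0.16147, so δ = -9.292°.
cos h₀ = −tan(-55.4°) tan(-9.292°) = -0.2372, h₀ = 1.8103 rad.
Bracket: h₀ sin ϕ sin δ + cos ϕ cos δ sin h₀ = 1.8103×-0.82314×-0.16147 + 0.56784×0.98688×0.97147 = 0.240611 + 0.544402 = 0.785013.
Q̄ = (S_0/π) × [bracket] = (437/π) × 0.785013 = 109.20 W/m².
— Configuration B (ϕ=+49.4°):
cos h₀ = −tan(+49.4°) tan(-9.292°) = 0.1909, h₀ = 1.3787 rad.
Bracket: h₀ sin ϕ sin δ + cos ϕ cos δ sin h₀ = 1.3787×0.75927×-0.16147 + 0.65077×0.98688×0.98161 = -0.169028 + 0.630421 = 0.461393.
Q̄ = (S_0/π) × [bracket] = (437/π) × 0.461393 = 64.180 W/m².
Ratio Q̄_A / Q̄_B = 109.20 / 64.180 = 1.701.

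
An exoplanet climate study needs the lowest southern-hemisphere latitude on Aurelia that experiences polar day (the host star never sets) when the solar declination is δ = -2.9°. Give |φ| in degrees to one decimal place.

|φ| = 87.1°

Polar day requires cos H₀ = −tan φ tan δ ≤ −1, i.e. tan φ tan δ ≥ 1.
The boundary is |tan φ| · |tan δ| = 1, so |φ| = 90° − |δ| = 90° − 2.9° = 87.1° in the southern hemisphere.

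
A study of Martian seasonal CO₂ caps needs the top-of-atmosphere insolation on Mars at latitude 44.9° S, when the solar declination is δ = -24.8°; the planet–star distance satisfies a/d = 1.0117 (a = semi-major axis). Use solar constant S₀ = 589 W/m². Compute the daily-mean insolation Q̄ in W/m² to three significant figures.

cos H₀ = −tan(-44.9°) tan(-24.800°) = -0.4605, H₀ = 2.0493 rad.
Bracket: H₀ sin φ sin δ + cos φ cos δ sin H₀ = 2.0493×-0.70587×-0.41945 + 0.70834×0.90778×0.88768 = 0.606751 + 0.570793 = 1.177544.
Inverse-square distance factor (a/d)² = 1.0117² = 1.023537.
Q̄ = (S₀/π) × 1.023537 × [bracket] = (589/π) × 1.023537 × 1.177544 = 226.0 W/m².

Q̄ ≈ 226 W/m²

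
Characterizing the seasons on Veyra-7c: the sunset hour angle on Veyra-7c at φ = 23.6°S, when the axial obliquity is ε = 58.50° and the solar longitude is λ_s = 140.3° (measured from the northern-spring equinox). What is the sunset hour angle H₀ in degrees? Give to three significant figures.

H₀ = 73.5°

Solar declination: sin δ = sin ε · sin λ_s = sin 58.50° × sin 140.3° = 0.54464, so δ = +33.000°.
cos H₀ = −tan φ · tan δ = −tan(-23.6°) × tan(+33.000°) = 0.2837, so H₀ = 1.2831 rad = 73.52°.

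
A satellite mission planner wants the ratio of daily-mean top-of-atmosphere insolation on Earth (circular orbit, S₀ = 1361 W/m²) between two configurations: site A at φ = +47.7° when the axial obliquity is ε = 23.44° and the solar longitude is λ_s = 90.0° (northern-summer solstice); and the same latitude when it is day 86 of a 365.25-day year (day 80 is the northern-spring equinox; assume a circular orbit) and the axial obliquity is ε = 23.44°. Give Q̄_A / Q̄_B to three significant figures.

Q̄_A / Q̄_B ≈ 1.60

— Configuration A (φ=+47.7°):
Solar declination: sin δ = sin ε · sin λ_s = sin 23.44° × sin 90.0° = 0.39779, so δ = +23.440°.
cos H₀ = −tan(+47.7°) tan(+23.440°) = -0.4765, H₀ = 2.0674 rad.
Bracket: H₀ sin φ sin δ + cos φ cos δ sin H₀ = 2.0674×0.73963×0.39779 + 0.67301×0.91748×0.87918 = 0.608265 + 0.542870 = 1.151135.
Q̄ = (S₀/π) × [bracket] = (1361/π) × 1.151135 = 498.69 W/m².
— Configuration B (φ=+47.7°):
Solar longitude: λ_s = 360° × (86 − 80)/365.25 = 5.914°.
sin δ = sin 23.44° × sin 5.914° = 0.04098, so δ = +2.349°.
cos H₀ = −tan(+47.7°) tan(+2.349°) = -0.0451, H₀ = 1.6159 rad.
Bracket: H₀ sin φ sin δ + cos φ cos δ sin H₀ = 1.6159×0.73963×0.04098 + 0.67301×0.99916×0.99898 = 0.048978 + 0.671759 = 0.720737.
Q̄ = (S₀/π) × [bracket] = (1361/π) × 0.720737 = 312.24 W/m².
Ratio Q̄_A / Q̄_B = 498.69 / 312.24 = 1.597.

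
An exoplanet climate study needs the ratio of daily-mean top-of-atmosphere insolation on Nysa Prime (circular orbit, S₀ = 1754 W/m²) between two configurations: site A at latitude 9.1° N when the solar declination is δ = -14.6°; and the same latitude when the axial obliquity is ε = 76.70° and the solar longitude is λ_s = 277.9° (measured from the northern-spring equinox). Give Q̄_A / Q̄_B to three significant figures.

Q̄_A / Q̄_B ≈ 13.0

— Configuration A (φ=+9.1°):
cos H₀ = −tan(+9.1°) tan(-14.600°) = 0.0417, H₀ = 1.5291 rad.
Bracket: H₀ sin φ sin δ + cos φ cos δ sin H₀ = 1.5291×0.15816×-0.25207 + 0.98741×0.96771×0.99913 = -0.060961 + 0.954695 = 0.893734.
Q̄ = (S₀/π) × [bracket] = (1754/π) × 0.893734 = 498.99 W/m².
— Configuration B (φ=+9.1°):
Solar declination: sin δ = sin ε · sin λ_s = sin 76.70° × sin 277.9° = -0.96394, so δ = -74.567°.
cos H₀ = −tan(+9.1°) tan(-74.567°) = 0.5802, H₀ = 0.9518 rad.
Bracket: H₀ sin φ sin δ + cos φ cos δ sin H₀ = 0.9518×0.15816×-0.96394 + 0.98741×0.26611×0.81447 = -0.145108 + 0.214010 = 0.068902.
Q̄ = (S₀/π) × [bracket] = (1754/π) × 0.068902 = 38.469 W/m².
Ratio Q̄_A / Q̄_B = 498.99 / 38.469 = 12.97.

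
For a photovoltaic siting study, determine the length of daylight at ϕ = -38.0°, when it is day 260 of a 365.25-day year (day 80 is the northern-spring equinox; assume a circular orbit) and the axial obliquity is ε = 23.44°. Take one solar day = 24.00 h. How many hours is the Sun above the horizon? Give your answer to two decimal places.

11.89 h

Solar longitude: L_s = 360° × (260 − 80)/365.25 = 177.413°.
sin δ = sin 23.44° × sin 177.413° = 0.01796, so δ = +1.029°.
cos h₀ = −tan ϕ · tan δ = −tan(-38.0°) × tan(+1.029°) = 0.0140, so h₀ = 1.5568 rad = 89.20°.
Daylight = 2h₀/(2π) × 24.00 h = (1.5568/π) × 24.00 = 11.89 h.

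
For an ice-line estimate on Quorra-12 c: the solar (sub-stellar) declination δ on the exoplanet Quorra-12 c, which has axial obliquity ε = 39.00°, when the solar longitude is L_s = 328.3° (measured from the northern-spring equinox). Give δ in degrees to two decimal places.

δ = -19.31°

sin δ = sin ε · sin L_s = sin 39.00° × sin 328.3° = -0.330690.
δ = arcsin(-0.330690) = -19.31°.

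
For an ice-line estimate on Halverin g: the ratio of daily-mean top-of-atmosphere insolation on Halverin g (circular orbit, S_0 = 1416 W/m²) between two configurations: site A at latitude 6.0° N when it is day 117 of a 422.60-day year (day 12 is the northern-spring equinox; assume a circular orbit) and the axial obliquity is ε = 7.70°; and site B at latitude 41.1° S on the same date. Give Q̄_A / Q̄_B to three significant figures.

Q̄_A / Q̄_B ≈ 1.64

— Configuration A (ϕ=+6.0°):
Solar longitude: L_s = 360° × (117 − 12)/422.60 = 89.446°.
sin δ = sin 7.70° × sin 89.446° = 0.13398, so δ = +7.700°.
cos h₀ = −tan(+6.0°) tan(+7.700°) = -0.0142, h₀ = 1.5850 rad.
Bracket: h₀ sin ϕ sin δ + cos ϕ cos δ sin h₀ = 1.5850×0.10453×0.13398 + 0.99452×0.99098×0.99990 = 0.022198 + 0.985451 = 1.007649.
Q̄ = (S_0/π) × [bracket] = (1416/π) × 1.007649 = 454.17 W/m².
— Configuration B (ϕ=-41.1°):
cos h₀ = −tan(-41.1°) tan(+7.700°) = 0.1179, h₀ = 1.4526 rad.
Bracket: h₀ sin ϕ sin δ + cos ϕ cos δ sin h₀ = 1.4526×-0.65738×0.13398 + 0.75356×0.99098×0.99302 = -0.127939 + 0.741550 = 0.613611.
Q̄ = (S_0/π) × [bracket] = (1416/π) × 0.613611 = 276.57 W/m².
Ratio Q̄_A / Q̄_B = 454.17 / 276.57 = 1.642.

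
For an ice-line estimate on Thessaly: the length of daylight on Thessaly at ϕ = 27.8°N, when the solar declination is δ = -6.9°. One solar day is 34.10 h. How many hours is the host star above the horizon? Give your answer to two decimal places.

cos h₀ = −tan ϕ · tan δ = −tan(+27.8°) × tan(-6.900°) = 0.0638, so h₀ = 1.5069 rad = 86.34°.
Daylight = 2h₀/(2π) × 34.10 h = (1.5069/π) × 34.10 = 16.36 h.

16.36 h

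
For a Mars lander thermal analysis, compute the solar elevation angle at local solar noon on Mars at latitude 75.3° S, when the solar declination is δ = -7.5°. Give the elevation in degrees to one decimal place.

22.2°

At local noon the hour angle is zero, so the zenith angle equals |φ − δ| = |-75.3° − (-7.500°)| = 67.800°.
Elevation = 90° − 67.800° = 22.2°.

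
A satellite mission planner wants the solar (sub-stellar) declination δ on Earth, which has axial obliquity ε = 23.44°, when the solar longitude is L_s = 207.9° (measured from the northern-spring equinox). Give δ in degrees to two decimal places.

δ = -10.73°

sin δ = sin ε · sin L_s = sin 23.44° × sin 207.9° = -0.186137.
δ = arcsin(-0.186137) = -10.73°.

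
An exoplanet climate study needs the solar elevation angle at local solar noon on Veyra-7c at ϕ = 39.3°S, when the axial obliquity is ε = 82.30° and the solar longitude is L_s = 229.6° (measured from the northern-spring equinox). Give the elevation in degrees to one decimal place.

80.3°

Solar declination: sin δ = sin ε · sin L_s = sin 82.30° × sin 229.6° = -0.75467, so δ = -48.997°.
At local noon the hour angle is zero, so the zenith angle equals |ϕ − δ| = |-39.3° − (-48.997°)| = 9.697°.
Elevation = 90° − 9.697° = 80.3°.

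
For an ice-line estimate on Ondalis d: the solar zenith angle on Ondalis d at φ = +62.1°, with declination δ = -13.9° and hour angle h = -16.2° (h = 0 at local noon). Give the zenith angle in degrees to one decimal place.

θ_z = 77.1°

cos θ_z = sin φ sin δ + cos φ cos δ cos h = -0.212305 + 0.436191 = 0.223886.
θ_z = arccos(0.223886) = 77.1°.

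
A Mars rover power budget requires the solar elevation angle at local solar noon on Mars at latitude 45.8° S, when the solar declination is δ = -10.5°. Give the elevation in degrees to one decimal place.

At local noon the hour angle is zero, so the zenith angle equals |φ − δ| = |-45.8° − (-10.500°)| = 35.300°.
Elevation = 90° − 35.300° = 54.7°.

54.7°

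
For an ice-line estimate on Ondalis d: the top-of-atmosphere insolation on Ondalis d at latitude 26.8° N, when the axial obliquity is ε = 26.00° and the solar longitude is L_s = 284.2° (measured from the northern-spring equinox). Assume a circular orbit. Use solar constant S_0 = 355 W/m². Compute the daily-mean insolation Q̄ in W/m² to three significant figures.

Q̄ ≈ 59.9 W/m²

Solar declination: sin δ = sin ε · sin L_s = sin 26.00° × sin 284.2° = -0.42498, so δ = -25.149°.
cos h₀ = −tan(+26.8°) tan(-25.149°) = 0.2372, h₀ = 1.3314 rad.
Bracket: h₀ sin ϕ sin δ + cos ϕ cos δ sin h₀ = 1.3314×0.45088×-0.42498 + 0.89259×0.90520×0.97147 = -0.255116 + 0.784921 = 0.529805.
Q̄ = (S_0/π) × [bracket] = (355/π) × 0.529805 = 59.87 W/m².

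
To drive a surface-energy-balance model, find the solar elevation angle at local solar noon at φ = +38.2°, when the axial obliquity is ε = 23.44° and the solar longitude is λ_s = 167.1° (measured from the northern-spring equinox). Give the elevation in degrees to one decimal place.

Solar declination: sin δ = sin ε · sin λ_s = sin 23.44° × sin 167.1° = 0.08881, so δ = +5.095°.
At local noon the hour angle is zero, so the zenith angle equals |φ − δ| = |+38.2° − (+5.095°)| = 33.105°.
Elevation = 90° − 33.105° = 56.9°.

56.9°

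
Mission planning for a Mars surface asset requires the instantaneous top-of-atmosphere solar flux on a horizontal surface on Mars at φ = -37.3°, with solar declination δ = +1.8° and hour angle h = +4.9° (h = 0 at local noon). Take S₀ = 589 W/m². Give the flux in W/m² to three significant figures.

cos θ_z = sin φ sin δ + cos φ cos δ cos h = -0.019035 + 0.792175 = 0.773140.
Flux = S₀ · cos θ_z = 589 × 0.773140 = 455.4 W/m².

455 W/m²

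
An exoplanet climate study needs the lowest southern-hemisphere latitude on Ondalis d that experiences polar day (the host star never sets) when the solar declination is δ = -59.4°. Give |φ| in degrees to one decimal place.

|φ| = 30.6°

Polar day requires cos H₀ = −tan φ tan δ ≤ −1, i.e. tan φ tan δ ≥ 1.
The boundary is |tan φ| · |tan δ| = 1, so |φ| = 90° − |δ| = 90° − 59.4° = 30.6° in the southern hemisphere.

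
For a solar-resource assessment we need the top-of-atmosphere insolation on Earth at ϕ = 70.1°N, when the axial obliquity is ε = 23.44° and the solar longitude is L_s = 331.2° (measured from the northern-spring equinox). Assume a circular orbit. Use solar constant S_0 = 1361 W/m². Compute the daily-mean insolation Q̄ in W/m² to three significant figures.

Q̄ ≈ 43.7 W/m²

Solar declination: sin δ = sin ε · sin L_s = sin 23.44° × sin 331.2° = -0.19164, so δ = -11.048°.
cos h₀ = −tan(+70.1°) tan(-11.048°) = 0.5394, h₀ = 1.0011 rad.
Bracket: h₀ sin ϕ sin δ + cos ϕ cos δ sin h₀ = 1.0011×0.94029×-0.19164 + 0.34038×0.98147×0.84206 = -0.180395 + 0.281309 = 0.100914.
Q̄ = (S_0/π) × [bracket] = (1361/π) × 0.100914 = 43.72 W/m².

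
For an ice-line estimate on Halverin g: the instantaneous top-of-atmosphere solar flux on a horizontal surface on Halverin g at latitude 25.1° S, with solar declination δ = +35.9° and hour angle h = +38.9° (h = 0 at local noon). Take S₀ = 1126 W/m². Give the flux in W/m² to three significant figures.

363 W/m²

cos θ_z = sin φ sin δ + cos φ cos δ cos h = -0.248739 + 0.570879 = 0.322140.
Flux = S₀ · cos θ_z = 1126 × 0.322140 = 362.7 W/m².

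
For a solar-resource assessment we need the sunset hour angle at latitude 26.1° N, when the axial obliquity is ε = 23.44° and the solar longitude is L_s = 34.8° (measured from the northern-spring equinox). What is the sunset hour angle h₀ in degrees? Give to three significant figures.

Solar declination: sin δ = sin ε · sin L_s = sin 23.44° × sin 34.8° = 0.22702, so δ = +13.122°.
cos h₀ = −tan ϕ · tan δ = −tan(+26.1°) × tan(+13.122°) = -0.1142, so h₀ = 1.6852 rad = 96.56°.

h₀ = 96.6°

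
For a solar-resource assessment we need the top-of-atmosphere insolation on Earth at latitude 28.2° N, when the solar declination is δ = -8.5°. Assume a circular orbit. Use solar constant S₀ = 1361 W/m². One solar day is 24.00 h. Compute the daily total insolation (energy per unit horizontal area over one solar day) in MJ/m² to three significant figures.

cos H₀ = −tan(+28.2°) tan(-8.500°) = 0.0801, H₀ = 1.4906 rad.
Bracket: H₀ sin φ sin δ + cos φ cos δ sin H₀ = 1.4906×0.47255×-0.14781 + 0.88130×0.98902×0.99678 = -0.104115 + 0.868817 = 0.764702.
Q̄ = (S₀/π) × [bracket] = (1361/π) × 0.764702 = 331.28 W/m².
Daily total = Q̄ × 24.00 h × 3600 s/h = 331.28 × 24.00 × 3600 / 10⁶ = 28.62 MJ/m².

28.6 MJ/m²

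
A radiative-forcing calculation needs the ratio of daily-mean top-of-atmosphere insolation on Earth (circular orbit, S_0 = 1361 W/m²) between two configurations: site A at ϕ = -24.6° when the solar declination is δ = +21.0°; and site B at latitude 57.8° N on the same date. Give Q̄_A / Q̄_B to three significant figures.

Q̄_A / Q̄_B ≈ 0.587

— Configuration A (ϕ=-24.6°):
cos h₀ = −tan(-24.6°) tan(+21.000°) = 0.1757, h₀ = 1.3941 rad.
Bracket: h₀ sin ϕ sin δ + cos ϕ cos δ sin h₀ = 1.3941×-0.41628×0.35837 + 0.90924×0.93358×0.98444 = -0.207975 + 0.835640 = 0.627665.
Q̄ = (S_0/π) × [bracket] = (1361/π) × 0.627665 = 271.92 W/m².
— Configuration B (ϕ=+57.8°):
cos h₀ = −tan(+57.8°) tan(+21.000°) = -0.6096, h₀ = 2.2263 rad.
Bracket: h₀ sin ϕ sin δ + cos ϕ cos δ sin h₀ = 2.2263×0.84619×0.35837 + 0.53288×0.93358×0.79274 = 0.675123 + 0.394377 = 1.069500.
Q̄ = (S_0/π) × [bracket] = (1361/π) × 1.069500 = 463.33 W/m².
Ratio Q̄_A / Q̄_B = 271.92 / 463.33 = 0.5869.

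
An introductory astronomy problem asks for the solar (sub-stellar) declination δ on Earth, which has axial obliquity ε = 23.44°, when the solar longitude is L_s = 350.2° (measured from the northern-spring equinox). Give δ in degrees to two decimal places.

δ = -3.88°

sin δ = sin ε · sin L_s = sin 23.44° × sin 350.2° = -0.067707.
δ = arcsin(-0.067707) = -3.88°.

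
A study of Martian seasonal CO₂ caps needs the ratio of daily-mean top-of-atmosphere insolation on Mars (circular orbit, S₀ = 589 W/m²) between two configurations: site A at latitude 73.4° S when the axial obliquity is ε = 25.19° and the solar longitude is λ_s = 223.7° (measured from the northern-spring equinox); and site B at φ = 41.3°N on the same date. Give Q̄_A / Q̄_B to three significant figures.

Q̄_A / Q̄_B ≈ 2.01

— Configuration A (φ=-73.4°):
Solar declination: sin δ = sin ε · sin λ_s = sin 25.19° × sin 223.7° = -0.29405, so δ = -17.101°.
cos H₀ = −tan(-73.4°) tan(-17.101°) = -1.0320 ≤ −1 ⇒ polar day, H₀ = π.
Bracket: H₀ sin φ sin δ + cos φ cos δ sin H₀ = 3.1416×-0.95832×-0.29405 + 0.28569×0.95579×0.00000 = 0.885284 + 0.000000 = 0.885284.
Q̄ = (S₀/π) × [bracket] = (589/π) × 0.885284 = 165.98 W/m².
— Configuration B (φ=+41.3°):
cos H₀ = −tan(+41.3°) tan(-17.101°) = 0.2703, H₀ = 1.2971 rad.
Bracket: H₀ sin φ sin δ + cos φ cos δ sin H₀ = 1.2971×0.66000×-0.29405 + 0.75126×0.95579×0.96278 = -0.251732 + 0.691321 = 0.439589.
Q̄ = (S₀/π) × [bracket] = (589/π) × 0.439589 = 82.416 W/m².
Ratio Q̄_A / Q̄_B = 165.98 / 82.416 = 2.014.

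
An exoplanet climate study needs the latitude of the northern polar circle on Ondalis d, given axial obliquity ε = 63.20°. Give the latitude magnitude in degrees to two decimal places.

26.80°

The polar circle is the lowest latitude that experiences at least one full rotation of continuous daylight at the northern-summer solstice; it lies at |ϕ| = 90° − ε = 90° − 63.20° = 26.80°.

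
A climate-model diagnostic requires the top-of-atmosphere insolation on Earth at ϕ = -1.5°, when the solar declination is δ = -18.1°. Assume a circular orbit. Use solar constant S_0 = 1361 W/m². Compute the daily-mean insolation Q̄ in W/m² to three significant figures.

Q̄ ≈ 417 W/m²

cos h₀ = −tan(-1.5°) tan(-18.100°) = -0.0086, h₀ = 1.5794 rad.
Bracket: h₀ sin ϕ sin δ + cos ϕ cos δ sin h₀ = 1.5794×-0.02618×-0.31068 + 0.99966×0.95052×0.99996 = 0.012846 + 0.950159 = 0.963005.
Q̄ = (S_0/π) × [bracket] = (1361/π) × 0.963005 = 417.2 W/m².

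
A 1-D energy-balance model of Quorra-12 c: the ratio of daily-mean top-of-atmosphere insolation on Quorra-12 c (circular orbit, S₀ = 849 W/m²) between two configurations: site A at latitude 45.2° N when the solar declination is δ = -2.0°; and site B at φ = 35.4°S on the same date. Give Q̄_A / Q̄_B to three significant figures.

— Configuration A (φ=+45.2°):
cos H₀ = −tan(+45.2°) tan(-2.000°) = 0.0352, H₀ = 1.5356 rad.
Bracket: H₀ sin φ sin δ + cos φ cos δ sin H₀ = 1.5356×0.70957×-0.03490 + 0.70463×0.99939×0.99938 = -0.038028 + 0.703764 = 0.665736.
Q̄ = (S₀/π) × [bracket] = (849/π) × 0.665736 = 179.91 W/m².
— Configuration B (φ=-35.4°):
cos H₀ = −tan(-35.4°) tan(-2.000°) = -0.0248, H₀ = 1.5956 rad.
Bracket: H₀ sin φ sin δ + cos φ cos δ sin H₀ = 1.5956×-0.57928×-0.03490 + 0.81513×0.99939×0.99969 = 0.032258 + 0.814380 = 0.846638.
Q̄ = (S₀/π) × [bracket] = (849/π) × 0.846638 = 228.80 W/m².
Ratio Q̄_A / Q̄_B = 179.91 / 228.80 = 0.7863.

Q̄_A / Q̄_B ≈ 0.786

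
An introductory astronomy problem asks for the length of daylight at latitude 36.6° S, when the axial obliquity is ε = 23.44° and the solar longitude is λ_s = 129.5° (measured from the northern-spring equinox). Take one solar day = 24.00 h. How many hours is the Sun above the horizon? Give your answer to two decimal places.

10.15 h

Solar declination: sin δ = sin ε · sin λ_s = sin 23.44° × sin 129.5° = 0.30694, so δ = +17.875°.
cos H₀ = −tan φ · tan δ = −tan(-36.6°) × tan(+17.875°) = 0.2395, so H₀ = 1.3289 rad = 76.14°.
Daylight = 2H₀/(2π) × 24.00 h = (1.3289/π) × 24.00 = 10.15 h.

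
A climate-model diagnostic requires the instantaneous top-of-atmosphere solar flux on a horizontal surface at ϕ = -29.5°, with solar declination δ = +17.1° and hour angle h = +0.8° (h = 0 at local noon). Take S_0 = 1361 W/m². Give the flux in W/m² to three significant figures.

cos θ_z = sin ϕ sin δ + cos ϕ cos δ cos h = -0.144792 + 0.831799 = 0.687007.
Flux = S_0 · cos θ_z = 1361 × 0.687007 = 935.0 W/m².

935 W/m²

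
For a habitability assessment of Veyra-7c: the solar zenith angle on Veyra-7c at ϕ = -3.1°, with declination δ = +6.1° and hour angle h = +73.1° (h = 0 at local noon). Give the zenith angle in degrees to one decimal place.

θ_z = 73.6°

cos θ_z = sin ϕ sin δ + cos ϕ cos δ cos h = -0.005747 + 0.288633 = 0.282886.
θ_z = arccos(0.282886) = 73.6°.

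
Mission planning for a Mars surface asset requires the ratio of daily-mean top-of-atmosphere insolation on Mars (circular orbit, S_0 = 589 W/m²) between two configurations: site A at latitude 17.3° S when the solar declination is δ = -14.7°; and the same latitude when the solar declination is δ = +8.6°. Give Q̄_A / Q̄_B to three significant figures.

Q̄_A / Q̄_B ≈ 1.19

— Configuration A (ϕ=-17.3°):
cos h₀ = −tan(-17.3°) tan(-14.700°) = -0.0817, h₀ = 1.6526 rad.
Bracket: h₀ sin ϕ sin δ + cos ϕ cos δ sin h₀ = 1.6526×-0.29737×-0.25376 + 0.95476×0.96727×0.99666 = 0.124706 + 0.920426 = 1.045132.
Q̄ = (S_0/π) × [bracket] = (589/π) × 1.045132 = 195.95 W/m².
— Configuration B (ϕ=-17.3°):
cos h₀ = −tan(-17.3°) tan(+8.600°) = 0.0471, h₀ = 1.5237 rad.
Bracket: h₀ sin ϕ sin δ + cos ϕ cos δ sin h₀ = 1.5237×-0.29737×0.14954 + 0.95476×0.98876×0.99889 = -0.067757 + 0.942981 = 0.875224.
Q̄ = (S_0/π) × [bracket] = (589/π) × 0.875224 = 164.09 W/m².
Ratio Q̄_A / Q̄_B = 195.95 / 164.09 = 1.194.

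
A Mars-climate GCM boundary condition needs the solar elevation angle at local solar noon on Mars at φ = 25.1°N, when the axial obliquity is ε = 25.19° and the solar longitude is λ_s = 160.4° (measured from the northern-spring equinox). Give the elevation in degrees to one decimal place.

Solar declination: sin δ = sin ε · sin λ_s = sin 25.19° × sin 160.4° = 0.14278, so δ = +8.208°.
At local noon the hour angle is zero, so the zenith angle equals |φ − δ| = |+25.1° − (+8.208°)| = 16.892°.
Elevation = 90° − 16.892° = 73.1°.

73.1°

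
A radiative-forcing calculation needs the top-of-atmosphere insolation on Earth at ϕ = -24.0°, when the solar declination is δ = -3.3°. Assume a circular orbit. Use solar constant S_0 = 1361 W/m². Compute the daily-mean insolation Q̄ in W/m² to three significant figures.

cos h₀ = −tan(-24.0°) tan(-3.300°) = -0.0257, h₀ = 1.5965 rad.
Bracket: h₀ sin ϕ sin δ + cos ϕ cos δ sin h₀ = 1.5965×-0.40674×-0.05756 + 0.91355×0.99834×0.99967 = 0.037377 + 0.911733 = 0.949110.
Q̄ = (S_0/π) × [bracket] = (1361/π) × 0.949110 = 411.2 W/m².

Q̄ ≈ 411 W/m²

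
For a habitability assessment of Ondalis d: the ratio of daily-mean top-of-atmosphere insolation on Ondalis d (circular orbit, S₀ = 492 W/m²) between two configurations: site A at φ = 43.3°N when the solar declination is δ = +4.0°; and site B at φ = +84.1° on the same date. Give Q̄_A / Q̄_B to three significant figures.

— Configuration A (φ=+43.3°):
cos H₀ = −tan(+43.3°) tan(+4.000°) = -0.0659, H₀ = 1.6367 rad.
Bracket: H₀ sin φ sin δ + cos φ cos δ sin H₀ = 1.6367×0.68582×0.06976 + 0.72777×0.99756×0.99783 = 0.078304 + 0.724419 = 0.802723.
Q̄ = (S₀/π) × [bracket] = (492/π) × 0.802723 = 125.71 W/m².
— Configuration B (φ=+84.1°):
cos H₀ = −tan(+84.1°) tan(+4.000°) = -0.6767, H₀ = 2.3140 rad.
Bracket: H₀ sin φ sin δ + cos φ cos δ sin H₀ = 2.3140×0.99470×0.06976 + 0.10279×0.99756×0.73629 = 0.160569 + 0.075499 = 0.236068.
Q̄ = (S₀/π) × [bracket] = (492/π) × 0.236068 = 36.970 W/m².
Ratio Q̄_A / Q̄_B = 125.71 / 36.970 = 3.400.

Q̄_A / Q̄_B ≈ 3.40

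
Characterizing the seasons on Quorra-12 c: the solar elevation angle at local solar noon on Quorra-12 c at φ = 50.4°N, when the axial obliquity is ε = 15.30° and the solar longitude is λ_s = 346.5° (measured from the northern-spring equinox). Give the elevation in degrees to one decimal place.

36.1°

Solar declination: sin δ = sin ε · sin λ_s = sin 15.30° × sin 346.5° = -0.06160, so δ = -3.532°.
At local noon the hour angle is zero, so the zenith angle equals |φ − δ| = |+50.4° − (-3.532°)| = 53.932°.
Elevation = 90° − 53.932° = 36.1°.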